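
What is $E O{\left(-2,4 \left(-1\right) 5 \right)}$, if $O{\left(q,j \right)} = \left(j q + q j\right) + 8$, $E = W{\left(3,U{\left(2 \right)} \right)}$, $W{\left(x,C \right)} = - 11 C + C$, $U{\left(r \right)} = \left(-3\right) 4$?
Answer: $10560$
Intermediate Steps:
$U{\left(r \right)} = -12$
$W{\left(x,C \right)} = - 10 C$
$E = 120$ ($E = \left(-10\right) \left(-12\right) = 120$)
$O{\left(q,j \right)} = 8 + 2 j q$ ($O{\left(q,j \right)} = \left(j q + j q\right) + 8 = 2 j q + 8 = 8 + 2 j q$)
$E O{\left(-2,4 \left(-1\right) 5 \right)} = 120 \left(8 + 2 \cdot 4 \left(-1\right) 5 \left(-2\right)\right) = 120 \left(8 + 2 \left(\left(-4\right) 5\right) \left(-2\right)\right) = 120 \left(8 + 2 \left(-20\right) \left(-2\right)\right) = 120 \left(8 + 80\right) = 120 \cdot 88 = 10560$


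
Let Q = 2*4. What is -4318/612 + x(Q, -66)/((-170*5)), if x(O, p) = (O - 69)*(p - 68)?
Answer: -127541/7650 ≈ -16.672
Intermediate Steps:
Q = 8
x(O, p) = (-69 + O)*(-68 + p)
-4318/612 + x(Q, -66)/((-170*5)) = -4318/612 + (4692 - 69*(-66) - 68*8 + 8*(-66))/((-170*5)) = -4318*1/612 + (4692 + 4554 - 544 - 528)/(-850) = -127/18 + 8174*(-1/850) = -127/18 - 4087/425 = -127541/7650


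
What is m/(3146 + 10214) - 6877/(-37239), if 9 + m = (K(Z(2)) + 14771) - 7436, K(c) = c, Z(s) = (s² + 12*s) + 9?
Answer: 366067477/497513040 ≈ 0.73580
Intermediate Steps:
Z(s) = 9 + s² + 12*s
m = 7363 (m = -9 + (((9 + 2² + 12*2) + 14771) - 7436) = -9 + (((9 + 4 + 24) + 14771) - 7436) = -9 + ((37 + 14771) - 7436) = -9 + (14808 - 7436) = -9 + 7372 = 7363)
m/(3146 + 10214) - 6877/(-37239) = 7363/(3146 + 10214) - 6877/(-37239) = 7363/13360 - 6877*(-1/37239) = 7363*(1/13360) + 6877/37239 = 7363/13360 + 6877/37239 = 366067477/497513040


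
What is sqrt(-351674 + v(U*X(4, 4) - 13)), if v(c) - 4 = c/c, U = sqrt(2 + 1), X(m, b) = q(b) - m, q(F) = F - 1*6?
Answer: I*sqrt(351669) ≈ 593.02*I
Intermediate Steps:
q(F) = -6 + F (q(F) = F - 6 = -6 + F)
X(m, b) = -6 + b - m (X(m, b) = (-6 + b) - m = -6 + b - m)
U = sqrt(3) ≈ 1.7320
v(c) = 5 (v(c) = 4 + c/c = 4 + 1 = 5)
sqrt(-351674 + v(U*X(4, 4) - 13)) = sqrt(-351674 + 5) = sqrt(-351669) = I*sqrt(351669)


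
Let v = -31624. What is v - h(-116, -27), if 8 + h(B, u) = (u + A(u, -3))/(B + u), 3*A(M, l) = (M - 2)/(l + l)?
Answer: -81380041/2574 ≈ -31616.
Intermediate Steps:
A(M, l) = (-2 + M)/(6*l) (A(M, l) = ((M - 2)/(l + l))/3 = ((-2 + M)/((2*l)))/3 = ((-2 + M)*(1/(2*l)))/3 = ((-2 + M)/(2*l))/3 = (-2 + M)/(6*l))
h(B, u) = -8 + (⅑ + 17*u/18)/(B + u) (h(B, u) = -8 + (u + (⅙)*(-2 + u)/(-3))/(B + u) = -8 + (u + (⅙)*(-⅓)*(-2 + u))/(B + u) = -8 + (u + (⅑ - u/18))/(B + u) = -8 + (⅑ + 17*u/18)/(B + u))
v - h(-116, -27) = -31624 - (2 - 144*(-116) - 127*(-27))/(18*(-116 - 27)) = -31624 - (2 + 16704 + 3429)/(18*(-143)) = -31624 - (-1)*20135/(18*143) = -31624 - 1*(-20135/2574) = -31624 + 20135/2574 = -81380041/2574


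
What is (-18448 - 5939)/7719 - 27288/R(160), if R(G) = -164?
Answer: 17219717/105493 ≈ 163.23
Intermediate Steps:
(-18448 - 5939)/7719 - 27288/R(160) = (-18448 - 5939)/7719 - 27288/(-164) = -24387*1/7719 - 27288*(-1/164) = -8129/2573 + 6822/41 = 17219717/105493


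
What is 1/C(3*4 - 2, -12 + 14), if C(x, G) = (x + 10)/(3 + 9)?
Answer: ⅗ ≈ 0.60000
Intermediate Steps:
C(x, G) = ⅚ + x/12 (C(x, G) = (10 + x)/12 = (10 + x)*(1/12) = ⅚ + x/12)
1/C(3*4 - 2, -12 + 14) = 1/(⅚ + (3*4 - 2)/12) = 1/(⅚ + (12 - 2)/12) = 1/(⅚ + (1/12)*10) = 1/(⅚ + ⅚) = 1/(5/3) = ⅗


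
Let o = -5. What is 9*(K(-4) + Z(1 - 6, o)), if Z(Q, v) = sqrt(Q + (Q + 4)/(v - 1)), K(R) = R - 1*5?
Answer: -81 + 3*I*sqrt(174)/2 ≈ -81.0 + 19.786*I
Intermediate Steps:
K(R) = -5 + R (K(R) = R - 5 = -5 + R)
Z(Q, v) = sqrt(Q + (4 + Q)/(-1 + v))
9*(K(-4) + Z(1 - 6, o)) = 9*((-5 - 4) + sqrt((4 + (1 - 6)*(-5))/(-1 - 5))) = 9*(-9 + sqrt((4 - 5*(-5))/(-6))) = 9*(-9 + sqrt(-(4 + 25)/6)) = 9*(-9 + sqrt(-1/6*29)) = 9*(-9 + sqrt(-29/6)) = 9*(-9 + I*sqrt(174)/6) = -81 + 3*I*sqrt(174)/2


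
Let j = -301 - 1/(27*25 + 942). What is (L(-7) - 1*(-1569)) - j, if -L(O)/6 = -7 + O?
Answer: 3159619/1617 ≈ 1954.0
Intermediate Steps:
j = -486718/1617 (j = -301 - 1/(675 + 942) = -301 - 1/1617 = -486718/1617 ≈ -301.00)
L(O) = 42 - 6*O (L(O) = -6*(-7 + O) = 42 - 6*O)
(L(-7) - 1*(-1569)) - j = ((42 - 6*(-7)) - 1*(-1569)) - 1*(-486718/1617) = ((42 + 42) + 1569) + 486718/1617 = (84 + 1569) + 486718/1617 = 1653 + 486718/1617 = 3159619/1617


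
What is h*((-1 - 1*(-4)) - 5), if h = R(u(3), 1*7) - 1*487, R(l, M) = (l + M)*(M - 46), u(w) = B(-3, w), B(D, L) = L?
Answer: 1754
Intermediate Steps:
u(w) = w
R(l, M) = (-46 + M)*(M + l) (R(l, M) = (M + l)*(-46 + M) = (-46 + M)*(M + l))
h = -877 (h = ((1*7)² - 46*7 - 46*3 + (1*7)*3) - 1*487 = (7² - 46*7 - 138 + 7*3) - 487 = (49 - 322 - 138 + 21) - 487 = -390 - 487 = -877)
h*((-1 - 1*(-4)) - 5) = -877*((-1 - 1*(-4)) - 5) = -877*((-1 + 4) - 5) = -877*(3 - 5) = -877*(-2) = 1754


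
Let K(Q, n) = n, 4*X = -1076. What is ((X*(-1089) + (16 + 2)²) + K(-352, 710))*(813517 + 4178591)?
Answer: 1467554949300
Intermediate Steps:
X = -269 (X = (¼)*(-1076) = -269)
((X*(-1089) + (16 + 2)²) + K(-352, 710))*(813517 + 4178591) = ((-269*(-1089) + (16 + 2)²) + 710)*(813517 + 4178591) = ((292941 + 18²) + 710)*4992108 = ((292941 + 324) + 710)*4992108 = (293265 + 710)*4992108 = 293975*4992108 = 1467554949300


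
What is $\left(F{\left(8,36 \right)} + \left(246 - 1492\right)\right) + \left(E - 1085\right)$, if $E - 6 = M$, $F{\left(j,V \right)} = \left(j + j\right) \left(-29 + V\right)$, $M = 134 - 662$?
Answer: $-2741$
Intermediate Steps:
$M = -528$ ($M = 134 - 662 = -528$)
$F{\left(j,V \right)} = 2 j \left(-29 + V\right)$
$E = -522$ ($E = 6 - 528 = -522$)
$\left(F{\left(8,36 \right)} + \left(246 - 1492\right)\right) + \left(E - 1085\right) = \left(2 \cdot 8 \left(-29 + 36\right) + \left(246 - 1492\right)\right) - 1607 = \left(2 \cdot 8 \cdot 7 - 1246\right) - 1607 = \left(112 - 1246\right) - 1607 = -1134 - 1607 = -2741$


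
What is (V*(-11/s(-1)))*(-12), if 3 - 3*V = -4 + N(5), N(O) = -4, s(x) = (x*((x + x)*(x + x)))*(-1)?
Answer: 121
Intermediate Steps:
s(x) = -4*x³ (s(x) = (x*((2*x)*(2*x)))*(-1) = (x*(4*x²))*(-1) = (4*x³)*(-1) = -4*x³)
V = 11/3 (V = 1 - (-4 - 4)/3 = 1 - ⅓*(-8) = 1 + 8/3 = 11/3 ≈ 3.6667)
(V*(-11/s(-1)))*(-12) = (11*(-11/((-4*(-1)³)))/3)*(-12) = (11*(-11/((-4*(-1))))/3)*(-12) = (11*(-11/4)/3)*(-12) = (11*(-11*¼)/3)*(-12) = ((11/3)*(-11/4))*(-12) = -121/12*(-12) = 121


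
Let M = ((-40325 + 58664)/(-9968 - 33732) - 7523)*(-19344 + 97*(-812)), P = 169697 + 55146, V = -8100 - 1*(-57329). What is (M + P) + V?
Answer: 8066820374953/10925 ≈ 7.3838e+8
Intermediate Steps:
V = 49229 (V = -8100 + 57329 = 49229)
P = 224843
M = 8063826138353/10925 (M = (18339/(-43700) - 7523)*(-19344 - 78764) = (18339*(-1/43700) - 7523)*(-98108) = (-18339/43700 - 7523)*(-98108) = -328773439/43700*(-98108) = 8063826138353/10925 ≈ 7.3811e+8)
(M + P) + V = (8063826138353/10925 + 224843) + 49229 = 8066282548128/10925 + 49229 = 8066820374953/10925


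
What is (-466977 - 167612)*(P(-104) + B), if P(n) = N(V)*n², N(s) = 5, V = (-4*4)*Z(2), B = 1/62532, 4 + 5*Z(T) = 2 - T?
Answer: -2146009014974429/62532 ≈ -3.4319e+10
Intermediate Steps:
Z(T) = -⅖ - T/5 (Z(T) = -⅘ + (2 - T)/5 = -⅘ + (⅖ - T/5) = -⅖ - T/5)
B = 1/62532 ≈ 1.5992e-5
V = 64/5 (V = (-4*4)*(-⅖ - ⅕*2) = -16*(-⅖ - ⅖) = -16*(-⅘) = 64/5 ≈ 12.800)
P(n) = 5*n²
(-466977 - 167612)*(P(-104) + B) = (-466977 - 167612)*(5*(-104)² + 1/62532) = -634589*(5*10816 + 1/62532) = -634589*(54080 + 1/62532) = -634589*3381730561/62532 = -2146009014974429/62532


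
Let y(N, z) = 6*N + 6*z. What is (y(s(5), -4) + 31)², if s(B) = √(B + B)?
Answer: 409 + 84*√10 ≈ 674.63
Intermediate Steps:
s(B) = √2*√B (s(B) = √(2*B) = √2*√B)
(y(s(5), -4) + 31)² = ((6*(√2*√5) + 6*(-4)) + 31)² = ((6*√10 - 24) + 31)² = ((-24 + 6*√10) + 31)² = (7 + 6*√10)²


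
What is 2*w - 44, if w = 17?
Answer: -10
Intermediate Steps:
2*w - 44 = 2*17 - 44 = 34 - 44 = -10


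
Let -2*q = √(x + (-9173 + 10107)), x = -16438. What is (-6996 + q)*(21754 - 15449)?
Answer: -44109780 - 12610*I*√969 ≈ -4.411e+7 - 3.9253e+5*I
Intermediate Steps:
q = -2*I*√969 (q = -√(-16438 + (-9173 + 10107))/2 = -√(-16438 + 934)/2 = -2*I*√969 ≈ -62.258*I)
(-6996 + q)*(21754 - 15449) = (-6996 - 2*I*√969)*(21754 - 15449) = (-6996 - 2*I*√969)*6305 = -44109780 - 12610*I*√969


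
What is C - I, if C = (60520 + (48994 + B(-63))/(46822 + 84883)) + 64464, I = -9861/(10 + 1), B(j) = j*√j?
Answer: 182370476859/1448755 - 27*I*√7/18815 ≈ 1.2588e+5 - 0.0037967*I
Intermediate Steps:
B(j) = j^(3/2)
I = -9861/11 ≈ -896.45
C = 16461066714/131705 - 27*I*√7/18815 (C = (60520 + (48994 + (-63)^(3/2))/(46822 + 84883)) + 64464 = (60520 + (48994 - 189*I*√7)/131705) + 64464 = (60520 + (48994 - 189*I*√7)*(1/131705)) + 64464 = (60520 + (48994/131705 - 27*I*√7/18815)) + 64464 = (7970835594/131705 - 27*I*√7/18815) + 64464 = 16461066714/131705 - 27*I*√7/18815 ≈ 1.2498e+5 - 0.0037967*I)
C - I = (16461066714/131705 - 27*I*√7/18815) - 1*(-9861/11) = (16461066714/131705 - 27*I*√7/18815) + 9861/11 = 182370476859/1448755 - 27*I*√7/18815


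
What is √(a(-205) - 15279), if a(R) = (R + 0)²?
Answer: √26746 ≈ 163.54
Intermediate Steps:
a(R) = R²
√(a(-205) - 15279) = √((-205)² - 15279) = √(42025 - 15279) = √26746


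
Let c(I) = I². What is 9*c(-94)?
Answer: 79524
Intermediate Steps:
9*c(-94) = 9*(-94)² = 9*8836 = 79524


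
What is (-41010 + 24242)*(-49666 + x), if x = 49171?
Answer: 8300160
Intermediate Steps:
(-41010 + 24242)*(-49666 + x) = (-41010 + 24242)*(-49666 + 49171) = -16768*(-495) = 8300160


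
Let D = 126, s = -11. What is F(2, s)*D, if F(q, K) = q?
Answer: 252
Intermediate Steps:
F(2, s)*D = 2*126 = 252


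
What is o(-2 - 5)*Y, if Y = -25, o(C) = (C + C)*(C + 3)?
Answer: -1400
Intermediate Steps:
o(C) = 2*C*(3 + C) (o(C) = (2*C)*(3 + C) = 2*C*(3 + C))
o(-2 - 5)*Y = (2*(-2 - 5)*(3 + (-2 - 5)))*(-25) = (2*(-7)*(3 - 7))*(-25) = (2*(-7)*(-4))*(-25) = 56*(-25) = -1400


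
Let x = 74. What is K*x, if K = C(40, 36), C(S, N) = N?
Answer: 2664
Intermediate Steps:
K = 36
K*x = 36*74 = 2664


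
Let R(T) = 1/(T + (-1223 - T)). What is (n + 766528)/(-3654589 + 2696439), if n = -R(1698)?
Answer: -187492749/234363490 ≈ -0.80001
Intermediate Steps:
R(T) = -1/1223 (R(T) = 1/(-1223) = -1/1223)
n = 1/1223 (n = -1*(-1/1223) = 1/1223 ≈ 0.00081766)
(n + 766528)/(-3654589 + 2696439) = (1/1223 + 766528)/(-3654589 + 2696439) = (937463745/1223)/(-958150) = (937463745/1223)*(-1/958150) = -187492749/234363490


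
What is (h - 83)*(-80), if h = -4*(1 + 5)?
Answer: 8560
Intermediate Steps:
h = -24 (h = -4*6 = -24)
(h - 83)*(-80) = (-24 - 83)*(-80) = -107*(-80) = 8560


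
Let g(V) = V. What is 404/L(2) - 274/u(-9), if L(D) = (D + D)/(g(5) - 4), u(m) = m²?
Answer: 7907/81 ≈ 97.617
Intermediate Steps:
L(D) = 2*D (L(D) = (D + D)/(5 - 4) = (2*D)/1 = (2*D)*1 = 2*D)
404/L(2) - 274/u(-9) = 404/((2*2)) - 274/((-9)²) = 404/4 - 274/81 = 404*(¼) - 274*1/81 = 101 - 274/81 = 7907/81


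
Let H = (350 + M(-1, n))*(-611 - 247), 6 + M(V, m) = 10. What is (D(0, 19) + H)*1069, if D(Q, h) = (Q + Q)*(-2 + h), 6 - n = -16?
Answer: -324689508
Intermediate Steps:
n = 22 (n = 6 - 1*(-16) = 6 + 16 = 22)
D(Q, h) = 2*Q*(-2 + h) (D(Q, h) = (2*Q)*(-2 + h) = 2*Q*(-2 + h))
M(V, m) = 4 (M(V, m) = -6 + 10 = 4)
H = -303732 (H = (350 + 4)*(-611 - 247) = 354*(-858) = -303732)
(D(0, 19) + H)*1069 = (2*0*(-2 + 19) - 303732)*1069 = (2*0*17 - 303732)*1069 = (0 - 303732)*1069 = -303732*1069 = -324689508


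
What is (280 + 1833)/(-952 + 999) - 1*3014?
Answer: -139545/47 ≈ -2969.0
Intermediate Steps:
(280 + 1833)/(-952 + 999) - 1*3014 = 2113/47 - 3014 = -139545/47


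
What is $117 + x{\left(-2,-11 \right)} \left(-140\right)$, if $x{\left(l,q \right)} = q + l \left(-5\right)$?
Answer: $257$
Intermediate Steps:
$x{\left(l,q \right)} = q - 5 l$
$117 + x{\left(-2,-11 \right)} \left(-140\right) = 117 + \left(-11 - -10\right) \left(-140\right) = 117 + \left(-11 + 10\right) \left(-140\right) = 117 - -140 = 117 + 140 = 257$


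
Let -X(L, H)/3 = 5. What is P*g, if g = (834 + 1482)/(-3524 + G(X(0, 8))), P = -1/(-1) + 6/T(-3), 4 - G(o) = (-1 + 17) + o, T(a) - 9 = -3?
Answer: -4632/3521 ≈ -1.3155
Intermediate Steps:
X(L, H) = -15 (X(L, H) = -3*5 = -15)
T(a) = 6 (T(a) = 9 - 3 = 6)
G(o) = -12 - o (G(o) = 4 - ((-1 + 17) + o) = 4 - (16 + o) = 4 + (-16 - o) = -12 - o)
P = 2 (P = -1/(-1) + 6/6 = -1*(-1) + 6*(1/6) = 1 + 1 = 2)
g = -2316/3521 (g = (834 + 1482)/(-3524 + (-12 - 1*(-15))) = 2316/(-3524 + (-12 + 15)) = 2316/(-3524 + 3) = 2316/(-3521) = 2316*(-1/3521) = -2316/3521 ≈ -0.65777)
P*g = 2*(-2316/3521) = -4632/3521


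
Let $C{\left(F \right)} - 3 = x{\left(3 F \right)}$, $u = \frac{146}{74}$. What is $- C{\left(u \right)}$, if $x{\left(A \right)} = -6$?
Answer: $3$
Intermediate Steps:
$u = \frac{73}{37}$ ($u = 146 \cdot \frac{1}{74} = \frac{73}{37} \approx 1.973$)
$C{\left(F \right)} = -3$ ($C{\left(F \right)} = 3 - 6 = -3$)
$- C{\left(u \right)} = \left(-1\right) \left(-3\right) = 3$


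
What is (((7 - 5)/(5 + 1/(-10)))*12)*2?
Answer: 480/49 ≈ 9.7959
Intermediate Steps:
(((7 - 5)/(5 + 1/(-10)))*12)*2 = ((2/(5 - 1/10))*12)*2 = ((2/(49/10))*12)*2 = ((2*(10/49))*12)*2 = ((20/49)*12)*2 = (240/49)*2 = 480/49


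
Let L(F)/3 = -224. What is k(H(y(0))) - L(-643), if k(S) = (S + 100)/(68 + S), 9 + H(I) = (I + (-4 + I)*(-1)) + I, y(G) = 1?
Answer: 1347/2 ≈ 673.50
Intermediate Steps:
H(I) = -5 + I (H(I) = -9 + ((I + (-4 + I)*(-1)) + I) = -9 + ((I + (4 - I)) + I) = -9 + (4 + I) = -5 + I)
L(F) = -672 (L(F) = 3*(-224) = -672)
k(S) = (100 + S)/(68 + S)
k(H(y(0))) - L(-643) = (100 + (-5 + 1))/(68 + (-5 + 1)) - 1*(-672) = (100 - 4)/(68 - 4) + 672 = 96/64 + 672 = (1/64)*96 + 672 = 3/2 + 672 = 1347/2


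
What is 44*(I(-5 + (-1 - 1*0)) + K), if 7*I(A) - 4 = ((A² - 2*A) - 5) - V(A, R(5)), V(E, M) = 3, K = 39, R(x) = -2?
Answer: 13948/7 ≈ 1992.6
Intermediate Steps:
I(A) = -4/7 - 2*A/7 + A²/7 (I(A) = 4/7 + (((A² - 2*A) - 5) - 1*3)/7 = 4/7 + ((-5 + A² - 2*A) - 3)/7 = 4/7 + (-8 + A² - 2*A)/7 = 4/7 + (-8/7 - 2*A/7 + A²/7) = -4/7 - 2*A/7 + A²/7)
44*(I(-5 + (-1 - 1*0)) + K) = 44*((-4/7 - 2*(-5 + (-1 - 1*0))/7 + (-5 + (-1 - 1*0))²/7) + 39) = 44*((-4/7 - 2*(-5 + (-1 + 0))/7 + (-5 + (-1 + 0))²/7) + 39) = 44*((-4/7 - 2*(-5 - 1)/7 + (-5 - 1)²/7) + 39) = 44*((-4/7 - 2/7*(-6) + (⅐)*(-6)²) + 39) = 44*((-4/7 + 12/7 + (⅐)*36) + 39) = 44*((-4/7 + 12/7 + 36/7) + 39) = 44*(44/7 + 39) = 44*(317/7) = 13948/7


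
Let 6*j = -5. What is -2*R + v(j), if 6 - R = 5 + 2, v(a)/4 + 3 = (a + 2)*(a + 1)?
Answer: -83/9 ≈ -9.2222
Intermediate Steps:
j = -⅚ (j = (⅙)*(-5) = -⅚ ≈ -0.83333)
v(a) = -12 + 4*(1 + a)*(2 + a) (v(a) = -12 + 4*((a + 2)*(a + 1)) = -12 + 4*((2 + a)*(1 + a)) = -12 + 4*((1 + a)*(2 + a)) = -12 + 4*(1 + a)*(2 + a))
R = -1 (R = 6 - (5 + 2) = 6 - 1*7 = 6 - 7 = -1)
-2*R + v(j) = -2*(-1) + (-4 + 4*(-⅚)² + 12*(-⅚)) = 2 + (-4 + 4*(25/36) - 10) = 2 + (-4 + 25/9 - 10) = 2 - 101/9 = -83/9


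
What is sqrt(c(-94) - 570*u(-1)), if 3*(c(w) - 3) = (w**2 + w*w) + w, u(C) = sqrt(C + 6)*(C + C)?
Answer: sqrt(52761 + 10260*sqrt(5))/3 ≈ 91.714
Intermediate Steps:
u(C) = 2*C*sqrt(6 + C) (u(C) = sqrt(6 + C)*(2*C) = 2*C*sqrt(6 + C))
c(w) = 3 + w/3 + 2*w**2/3 (c(w) = 3 + ((w**2 + w*w) + w)/3 = 3 + ((w**2 + w**2) + w)/3 = 3 + (2*w**2 + w)/3 = 3 + (w + 2*w**2)/3 = 3 + (w/3 + 2*w**2/3) = 3 + w/3 + 2*w**2/3)
sqrt(c(-94) - 570*u(-1)) = sqrt((3 + (1/3)*(-94) + (2/3)*(-94)**2) - 1140*(-1)*sqrt(6 - 1)) = sqrt((3 - 94/3 + (2/3)*8836) - 1140*(-1)*sqrt(5)) = sqrt((3 - 94/3 + 17672/3) - (-1140)*sqrt(5)) = sqrt(17587/3 + 1140*sqrt(5))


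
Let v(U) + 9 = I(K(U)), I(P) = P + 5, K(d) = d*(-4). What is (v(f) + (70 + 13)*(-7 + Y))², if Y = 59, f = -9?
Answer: 18905104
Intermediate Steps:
K(d) = -4*d
I(P) = 5 + P
v(U) = -4 - 4*U (v(U) = -9 + (5 - 4*U) = -4 - 4*U)
(v(f) + (70 + 13)*(-7 + Y))² = ((-4 - 4*(-9)) + (70 + 13)*(-7 + 59))² = ((-4 + 36) + 83*52)² = (32 + 4316)² = 4348² = 18905104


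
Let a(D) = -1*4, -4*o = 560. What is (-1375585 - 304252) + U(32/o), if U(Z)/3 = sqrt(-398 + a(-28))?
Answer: -1679837 + 3*I*sqrt(402) ≈ -1.6798e+6 + 60.15*I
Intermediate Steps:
o = -140 (o = -1/4*560 = -140)
a(D) = -4
U(Z) = 3*I*sqrt(402) (U(Z) = 3*sqrt(-398 - 4) = 3*sqrt(-402) = 3*(I*sqrt(402)) = 3*I*sqrt(402))
(-1375585 - 304252) + U(32/o) = (-1375585 - 304252) + 3*I*sqrt(402) = -1679837 + 3*I*sqrt(402)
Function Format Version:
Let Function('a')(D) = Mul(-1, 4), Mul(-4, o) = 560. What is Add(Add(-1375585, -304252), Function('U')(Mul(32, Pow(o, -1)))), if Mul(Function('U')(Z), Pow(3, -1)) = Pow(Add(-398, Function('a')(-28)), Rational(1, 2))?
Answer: Add(-1679837, Mul(3, I, Pow(402, Rational(1, 2)))) ≈ Add(-1.6798e+6, Mul(60.150, I))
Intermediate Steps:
o = -140 (o = Mul(Rational(-1, 4), 560) = -140)
Function('a')(D) = -4
Function('U')(Z) = Mul(3, I, Pow(402, Rational(1, 2))) (Function('U')(Z) = Mul(3, Pow(Add(-398, -4), Rational(1, 2))) = Mul(3, Pow(-402, Rational(1, 2))) = Mul(3, Mul(I, Pow(402, Rational(1, 2)))) = Mul(3, I, Pow(402, Rational(1, 2))))
Add(Add(-1375585, -304252), Function('U')(Mul(32, Pow(o, -1)))) = Add(Add(-1375585, -304252), Mul(3, I, Pow(402, Rational(1, 2)))) = Add(-1679837, Mul(3, I, Pow(402, Rational(1, 2))))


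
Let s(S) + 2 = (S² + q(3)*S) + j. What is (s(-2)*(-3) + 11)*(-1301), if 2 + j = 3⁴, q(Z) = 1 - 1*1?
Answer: 301832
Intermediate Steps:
q(Z) = 0 (q(Z) = 1 - 1 = 0)
j = 79 (j = -2 + 3⁴ = -2 + 81 = 79)
s(S) = 77 + S² (s(S) = -2 + ((S² + 0*S) + 79) = -2 + ((S² + 0) + 79) = -2 + (S² + 79) = -2 + (79 + S²) = 77 + S²)
(s(-2)*(-3) + 11)*(-1301) = ((77 + (-2)²)*(-3) + 11)*(-1301) = ((77 + 4)*(-3) + 11)*(-1301) = (81*(-3) + 11)*(-1301) = (-243 + 11)*(-1301) = -232*(-1301) = 301832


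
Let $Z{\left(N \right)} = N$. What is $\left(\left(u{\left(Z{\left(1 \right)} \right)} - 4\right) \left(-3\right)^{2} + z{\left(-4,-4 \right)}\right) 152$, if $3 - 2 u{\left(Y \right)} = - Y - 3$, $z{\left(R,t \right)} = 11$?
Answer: $988$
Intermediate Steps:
$u{\left(Y \right)} = 3 + \frac{Y}{2}$ ($u{\left(Y \right)} = \frac{3}{2} - \frac{- Y - 3}{2} = \frac{3}{2} - \frac{-3 - Y}{2} = \frac{3}{2} + \left(\frac{3}{2} + \frac{Y}{2}\right) = 3 + \frac{Y}{2}$)
$\left(\left(u{\left(Z{\left(1 \right)} \right)} - 4\right) \left(-3\right)^{2} + z{\left(-4,-4 \right)}\right) 152 = \left(\left(\left(3 + \frac{1}{2} \cdot 1\right) - 4\right) \left(-3\right)^{2} + 11\right) 152 = \left(\left(\left(3 + \frac{1}{2}\right) - 4\right) 9 + 11\right) 152 = \left(\left(\frac{7}{2} - 4\right) 9 + 11\right) 152 = \left(\left(- \frac{1}{2}\right) 9 + 11\right) 152 = \left(- \frac{9}{2} + 11\right) 152 = \frac{13}{2} \cdot 152 = 988$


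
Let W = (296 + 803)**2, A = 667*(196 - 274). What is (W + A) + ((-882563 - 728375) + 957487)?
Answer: 502324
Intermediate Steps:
A = -52026 (A = 667*(-78) = -52026)
W = 1207801 (W = 1099**2 = 1207801)
(W + A) + ((-882563 - 728375) + 957487) = (1207801 - 52026) + ((-882563 - 728375) + 957487) = 1155775 + (-1610938 + 957487) = 1155775 - 653451 = 502324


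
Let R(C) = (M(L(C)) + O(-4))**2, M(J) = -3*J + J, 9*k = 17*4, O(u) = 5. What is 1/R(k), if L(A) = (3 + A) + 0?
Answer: 81/21025 ≈ 0.0038526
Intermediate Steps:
L(A) = 3 + A
k = 68/9 (k = (17*4)/9 = (1/9)*68 = 68/9 ≈ 7.5556)
M(J) = -2*J
R(C) = (-1 - 2*C)**2 (R(C) = (-2*(3 + C) + 5)**2 = ((-6 - 2*C) + 5)**2 = (-1 - 2*C)**2)
1/R(k) = 1/((1 + 2*(68/9))**2) = 1/((1 + 136/9)**2) = 1/((145/9)**2) = 1/(21025/81) = 81/21025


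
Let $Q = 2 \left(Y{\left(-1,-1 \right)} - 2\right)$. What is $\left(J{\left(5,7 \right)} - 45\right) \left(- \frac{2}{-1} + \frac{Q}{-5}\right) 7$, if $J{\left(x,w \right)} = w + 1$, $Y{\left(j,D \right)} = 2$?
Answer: $-518$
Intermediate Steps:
$J{\left(x,w \right)} = 1 + w$
$Q = 0$ ($Q = 2 \left(2 - 2\right) = 2 \cdot 0 = 0$)
$\left(J{\left(5,7 \right)} - 45\right) \left(- \frac{2}{-1} + \frac{Q}{-5}\right) 7 = \left(\left(1 + 7\right) - 45\right) \left(- \frac{2}{-1} + \frac{0}{-5}\right) 7 = \left(8 - 45\right) \left(\left(-2\right) \left(-1\right) + 0 \left(- \frac{1}{5}\right)\right) 7 = - 37 \left(2 + 0\right) 7 = - 37 \cdot 2 \cdot 7 = \left(-37\right) 14 = -518$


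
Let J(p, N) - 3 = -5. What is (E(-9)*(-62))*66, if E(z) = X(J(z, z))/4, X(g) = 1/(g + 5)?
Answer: -341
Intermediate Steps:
J(p, N) = -2 (J(p, N) = 3 - 5 = -2)
X(g) = 1/(5 + g)
E(z) = 1/12 (E(z) = 1/((5 - 2)*4) = (¼)/3 = (⅓)*(¼) = 1/12)
(E(-9)*(-62))*66 = ((1/12)*(-62))*66 = -31/6*66 = -341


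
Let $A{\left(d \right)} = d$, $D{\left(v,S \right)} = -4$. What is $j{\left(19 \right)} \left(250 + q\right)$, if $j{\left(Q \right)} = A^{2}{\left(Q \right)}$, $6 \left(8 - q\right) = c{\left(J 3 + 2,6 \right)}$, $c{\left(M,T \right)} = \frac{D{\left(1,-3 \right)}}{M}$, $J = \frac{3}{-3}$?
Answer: $\frac{278692}{3} \approx 92897.0$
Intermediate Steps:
$J = -1$ ($J = 3 \left(- \frac{1}{3}\right) = -1$)
$c{\left(M,T \right)} = - \frac{4}{M}$
$q = \frac{22}{3}$ ($q = 8 - \frac{\left(-4\right) \frac{1}{\left(-1\right) 3 + 2}}{6} = 8 - \frac{\left(-4\right) \frac{1}{-3 + 2}}{6} = 8 - \frac{\left(-4\right) \frac{1}{-1}}{6} = 8 - \frac{\left(-4\right) \left(-1\right)}{6} = 8 - \frac{2}{3} = \frac{22}{3} \approx 7.3333$)
$j{\left(Q \right)} = Q^{2}$
$j{\left(19 \right)} \left(250 + q\right) = 19^{2} \left(250 + \frac{22}{3}\right) = 361 \cdot \frac{772}{3} = \frac{278692}{3}$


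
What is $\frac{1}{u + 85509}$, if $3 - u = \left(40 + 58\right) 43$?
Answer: $\frac{1}{81298} \approx 1.23 \cdot 10^{-5}$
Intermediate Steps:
$u = -4211$ ($u = 3 - \left(40 + 58\right) 43 = 3 - 98 \cdot 43 = 3 - 4214 = -4211$)
$\frac{1}{u + 85509} = \frac{1}{-4211 + 85509} = \frac{1}{81298}$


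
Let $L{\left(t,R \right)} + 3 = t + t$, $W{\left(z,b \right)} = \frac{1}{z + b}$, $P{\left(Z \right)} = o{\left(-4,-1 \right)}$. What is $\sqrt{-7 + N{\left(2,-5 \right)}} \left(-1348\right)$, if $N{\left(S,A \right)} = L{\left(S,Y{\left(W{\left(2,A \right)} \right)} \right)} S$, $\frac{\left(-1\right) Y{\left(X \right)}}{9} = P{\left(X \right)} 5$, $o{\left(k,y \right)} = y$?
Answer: $- 1348 i \sqrt{5} \approx - 3014.2 i$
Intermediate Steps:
$P{\left(Z \right)} = -1$
$W{\left(z,b \right)} = \frac{1}{b + z}$
$Y{\left(X \right)} = 45$ ($Y{\left(X \right)} = - 9 \left(\left(-1\right) 5\right) = \left(-9\right) \left(-5\right) = 45$)
$L{\left(t,R \right)} = -3 + 2 t$ ($L{\left(t,R \right)} = -3 + \left(t + t\right) = -3 + 2 t$)
$N{\left(S,A \right)} = S \left(-3 + 2 S\right)$ ($N{\left(S,A \right)} = \left(-3 + 2 S\right) S = S \left(-3 + 2 S\right)$)
$\sqrt{-7 + N{\left(2,-5 \right)}} \left(-1348\right) = \sqrt{-7 + 2 \left(-3 + 2 \cdot 2\right)} \left(-1348\right) = \sqrt{-7 + 2 \left(-3 + 4\right)} \left(-1348\right) = \sqrt{-7 + 2 \cdot 1} \left(-1348\right) = \sqrt{-7 + 2} \left(-1348\right) = \sqrt{-5} \left(-1348\right) = i \sqrt{5} \left(-1348\right) = - 1348 i \sqrt{5}$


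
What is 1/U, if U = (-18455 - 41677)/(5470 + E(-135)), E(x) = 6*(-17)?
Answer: -1342/15033 ≈ -0.089270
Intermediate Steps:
E(x) = -102
U = -15033/1342 (U = (-18455 - 41677)/(5470 - 102) = -60132/5368 = -60132*1/5368 = -15033/1342 ≈ -11.202)
1/U = 1/(-15033/1342) = -1342/15033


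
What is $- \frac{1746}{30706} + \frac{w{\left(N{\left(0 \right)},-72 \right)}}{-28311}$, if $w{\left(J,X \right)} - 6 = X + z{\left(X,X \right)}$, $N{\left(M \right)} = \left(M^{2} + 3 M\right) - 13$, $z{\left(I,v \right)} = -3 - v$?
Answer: $- \frac{8253854}{144886261} \approx -0.056968$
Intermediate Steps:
$N{\left(M \right)} = -13 + M^{2} + 3 M$
$w{\left(J,X \right)} = 3$ ($w{\left(J,X \right)} = 6 + \left(X - \left(3 + X\right)\right) = 6 - 3 = 3$)
$- \frac{1746}{30706} + \frac{w{\left(N{\left(0 \right)},-72 \right)}}{-28311} = - \frac{1746}{30706} + \frac{3}{-28311} = \left(-1746\right) \frac{1}{30706} + 3 \left(- \frac{1}{28311}\right) = - \frac{873}{15353} - \frac{1}{9437} = - \frac{8253854}{144886261}$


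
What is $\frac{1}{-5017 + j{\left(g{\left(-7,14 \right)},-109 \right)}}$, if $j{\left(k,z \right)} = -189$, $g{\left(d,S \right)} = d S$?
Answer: $- \frac{1}{5206} \approx -0.00019209$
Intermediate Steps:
$g{\left(d,S \right)} = S d$
$\frac{1}{-5017 + j{\left(g{\left(-7,14 \right)},-109 \right)}} = \frac{1}{-5017 - 189} = \frac{1}{-5206} = - \frac{1}{5206}$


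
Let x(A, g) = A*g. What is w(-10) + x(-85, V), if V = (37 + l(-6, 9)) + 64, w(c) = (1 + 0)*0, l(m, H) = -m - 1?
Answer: -9010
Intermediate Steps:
l(m, H) = -1 - m
w(c) = 0 (w(c) = 1*0 = 0)
V = 106 (V = (37 + (-1 - 1*(-6))) + 64 = (37 + (-1 + 6)) + 64 = (37 + 5) + 64 = 42 + 64 = 106)
w(-10) + x(-85, V) = 0 - 85*106 = 0 - 9010 = -9010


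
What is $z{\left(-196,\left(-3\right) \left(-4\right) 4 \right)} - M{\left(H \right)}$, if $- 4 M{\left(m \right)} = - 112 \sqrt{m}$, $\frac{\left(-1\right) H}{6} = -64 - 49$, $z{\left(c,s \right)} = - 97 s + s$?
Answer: $-4608 - 28 \sqrt{678} \approx -5337.1$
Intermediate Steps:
$z{\left(c,s \right)} = - 96 s$
$H = 678$ ($H = - 6 \left(-64 - 49\right) = \left(-6\right) \left(-113\right) = 678$)
$M{\left(m \right)} = 28 \sqrt{m}$ ($M{\left(m \right)} = - \frac{\left(-112\right) \sqrt{m}}{4} = 28 \sqrt{m}$)
$z{\left(-196,\left(-3\right) \left(-4\right) 4 \right)} - M{\left(H \right)} = - 96 \left(-3\right) \left(-4\right) 4 - 28 \sqrt{678} = - 96 \cdot 12 \cdot 4 - 28 \sqrt{678} = \left(-96\right) 48 - 28 \sqrt{678} = -4608 - 28 \sqrt{678}$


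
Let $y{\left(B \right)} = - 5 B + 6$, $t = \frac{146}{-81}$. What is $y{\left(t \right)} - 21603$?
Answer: $- \frac{1748627}{81} \approx -21588.0$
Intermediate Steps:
$t = - \frac{146}{81}$ ($t = 146 \left(- \frac{1}{81}\right) = - \frac{146}{81} \approx -1.8025$)
$y{\left(B \right)} = 6 - 5 B$
$y{\left(t \right)} - 21603 = \left(6 - - \frac{730}{81}\right) - 21603 = \left(6 + \frac{730}{81}\right) - 21603 = \frac{1216}{81} - 21603 = - \frac{1748627}{81}$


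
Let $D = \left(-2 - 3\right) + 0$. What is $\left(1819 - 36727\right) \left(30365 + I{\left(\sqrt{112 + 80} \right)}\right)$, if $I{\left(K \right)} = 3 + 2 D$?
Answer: $-1059737064$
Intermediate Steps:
$D = -5$ ($D = \left(-2 - 3\right) + 0 = -5 + 0 = -5$)
$I{\left(K \right)} = -7$ ($I{\left(K \right)} = 3 + 2 \left(-5\right) = 3 - 10 = -7$)
$\left(1819 - 36727\right) \left(30365 + I{\left(\sqrt{112 + 80} \right)}\right) = \left(1819 - 36727\right) \left(30365 - 7\right) = \left(-34908\right) 30358 = -1059737064$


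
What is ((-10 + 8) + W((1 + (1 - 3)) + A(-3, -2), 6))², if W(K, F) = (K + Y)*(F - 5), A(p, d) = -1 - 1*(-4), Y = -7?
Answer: 49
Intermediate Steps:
A(p, d) = 3 (A(p, d) = -1 + 4 = 3)
W(K, F) = (-7 + K)*(-5 + F) (W(K, F) = (K - 7)*(F - 5) = (-7 + K)*(-5 + F))
((-10 + 8) + W((1 + (1 - 3)) + A(-3, -2), 6))² = ((-10 + 8) + (35 - 7*6 - 5*((1 + (1 - 3)) + 3) + 6*((1 + (1 - 3)) + 3)))² = (-2 + (35 - 42 - 5*((1 - 2) + 3) + 6*((1 - 2) + 3)))² = (-2 + (35 - 42 - 5*(-1 + 3) + 6*(-1 + 3)))² = (-2 + (35 - 42 - 5*2 + 6*2))² = (-2 + (35 - 42 - 10 + 12))² = (-2 - 5)² = (-7)² = 49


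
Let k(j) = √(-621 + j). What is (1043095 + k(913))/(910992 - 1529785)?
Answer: -1043095/618793 - 2*√73/618793 ≈ -1.6857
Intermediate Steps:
(1043095 + k(913))/(910992 - 1529785) = (1043095 + √(-621 + 913))/(910992 - 1529785) = (1043095 + √292)/(-618793) = (1043095 + 2*√73)*(-1/618793) = -1043095/618793 - 2*√73/618793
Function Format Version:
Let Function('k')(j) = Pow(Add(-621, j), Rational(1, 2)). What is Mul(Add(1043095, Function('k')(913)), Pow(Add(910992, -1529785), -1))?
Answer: Add(Rational(-1043095, 618793), Mul(Rational(-2, 618793), Pow(73, Rational(1, 2)))) ≈ -1.6857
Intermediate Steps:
Mul(Add(1043095, Function('k')(913)), Pow(Add(910992, -1529785), -1)) = Mul(Add(1043095, Pow(Add(-621, 913), Rational(1, 2))), Pow(Add(910992, -1529785), -1)) = Mul(Add(1043095, Pow(292, Rational(1, 2))), Pow(-618793, -1)) = Mul(Add(1043095, Mul(2, Pow(73, Rational(1, 2)))), Rational(-1, 618793)) = Add(Rational(-1043095, 618793), Mul(Rational(-2, 618793), Pow(73, Rational(1, 2))))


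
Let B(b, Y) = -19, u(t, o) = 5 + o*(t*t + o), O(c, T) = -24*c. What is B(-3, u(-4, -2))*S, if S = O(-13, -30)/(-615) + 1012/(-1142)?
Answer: 3099166/117055 ≈ 26.476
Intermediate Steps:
u(t, o) = 5 + o*(o + t²) (u(t, o) = 5 + o*(t² + o) = 5 + o*(o + t²))
S = -163114/117055 (S = -24*(-13)/(-615) + 1012/(-1142) = 312*(-1/615) + 1012*(-1/1142) = -104/205 - 506/571 = -163114/117055 ≈ -1.3935)
B(-3, u(-4, -2))*S = -19*(-163114/117055) = 3099166/117055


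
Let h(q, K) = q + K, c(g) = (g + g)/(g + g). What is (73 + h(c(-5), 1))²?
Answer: 5625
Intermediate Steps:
c(g) = 1 (c(g) = (2*g)/((2*g)) = (2*g)*(1/(2*g)) = 1)
h(q, K) = K + q
(73 + h(c(-5), 1))² = (73 + (1 + 1))² = (73 + 2)² = 75² = 5625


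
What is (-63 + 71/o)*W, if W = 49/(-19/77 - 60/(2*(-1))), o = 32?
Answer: -7338485/73312 ≈ -100.10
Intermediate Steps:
W = 3773/2291 (W = 49/(-19*1/77 - 60/(-2)) = 49/(-19/77 - 60*(-½)) = 49/(-19/77 + 30) = 49/(2291/77) = 49*(77/2291) = 3773/2291 ≈ 1.6469)
(-63 + 71/o)*W = (-63 + 71/32)*(3773/2291) = -1945/32*3773/2291 = -7338485/73312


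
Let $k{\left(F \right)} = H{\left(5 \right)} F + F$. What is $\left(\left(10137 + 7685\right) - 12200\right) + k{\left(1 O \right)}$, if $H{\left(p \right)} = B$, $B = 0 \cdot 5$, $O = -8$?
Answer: $5614$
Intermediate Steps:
$B = 0$
$H{\left(p \right)} = 0$
$k{\left(F \right)} = F$ ($k{\left(F \right)} = 0 F + F = 0 + F = F$)
$\left(\left(10137 + 7685\right) - 12200\right) + k{\left(1 O \right)} = \left(\left(10137 + 7685\right) - 12200\right) + 1 \left(-8\right) = \left(17822 - 12200\right) - 8 = 5622 - 8 = 5614$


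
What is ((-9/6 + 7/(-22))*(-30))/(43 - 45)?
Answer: -300/11 ≈ -27.273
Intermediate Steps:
((-9/6 + 7/(-22))*(-30))/(43 - 45) = ((-9*⅙ + 7*(-1/22))*(-30))/(-2) = ((-3/2 - 7/22)*(-30))*(-½) = -20/11*(-30)*(-½) = (600/11)*(-½) = -300/11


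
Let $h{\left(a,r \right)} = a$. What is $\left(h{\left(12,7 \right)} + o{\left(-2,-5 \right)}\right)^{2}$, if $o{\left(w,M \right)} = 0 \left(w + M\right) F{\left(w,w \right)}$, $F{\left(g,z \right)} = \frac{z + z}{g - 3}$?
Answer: $144$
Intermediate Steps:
$F{\left(g,z \right)} = \frac{2 z}{-3 + g}$
$o{\left(w,M \right)} = 0$ ($o{\left(w,M \right)} = 0 \left(w + M\right) \frac{2 w}{-3 + w} = 0 \left(M + w\right) \frac{2 w}{-3 + w} = 0 \frac{2 w}{-3 + w} = 0$)
$\left(h{\left(12,7 \right)} + o{\left(-2,-5 \right)}\right)^{2} = \left(12 + 0\right)^{2} = 12^{2} = 144$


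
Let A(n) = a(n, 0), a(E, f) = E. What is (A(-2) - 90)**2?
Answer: 8464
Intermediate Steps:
A(n) = n
(A(-2) - 90)**2 = (-2 - 90)**2 = (-92)**2 = 8464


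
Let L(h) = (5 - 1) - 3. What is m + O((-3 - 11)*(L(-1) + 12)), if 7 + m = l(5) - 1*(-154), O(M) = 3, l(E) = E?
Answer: 155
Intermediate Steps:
L(h) = 1 (L(h) = 4 - 3 = 1)
m = 152 (m = -7 + (5 - 1*(-154)) = -7 + (5 + 154) = -7 + 159 = 152)
m + O((-3 - 11)*(L(-1) + 12)) = 152 + 3 = 155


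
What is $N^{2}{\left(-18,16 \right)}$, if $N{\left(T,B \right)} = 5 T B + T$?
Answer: $2125764$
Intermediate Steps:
$N{\left(T,B \right)} = T + 5 B T$ ($N{\left(T,B \right)} = 5 B T + T = T + 5 B T$)
$N^{2}{\left(-18,16 \right)} = \left(- 18 \left(1 + 5 \cdot 16\right)\right)^{2} = \left(- 18 \left(1 + 80\right)\right)^{2} = \left(\left(-18\right) 81\right)^{2} = \left(-1458\right)^{2} = 2125764$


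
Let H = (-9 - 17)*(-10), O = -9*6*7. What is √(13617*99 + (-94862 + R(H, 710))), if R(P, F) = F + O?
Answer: √1253553 ≈ 1119.6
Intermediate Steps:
O = -378 (O = -54*7 = -378)
H = 260 (H = -26*(-10) = 260)
R(P, F) = -378 + F (R(P, F) = F - 378 = -378 + F)
√(13617*99 + (-94862 + R(H, 710))) = √(13617*99 + (-94862 + (-378 + 710))) = √(1348083 + (-94862 + 332)) = √(1348083 - 94530) = √1253553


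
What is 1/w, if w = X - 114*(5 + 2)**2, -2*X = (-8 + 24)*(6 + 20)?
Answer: -1/5794 ≈ -0.00017259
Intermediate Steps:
X = -208 (X = -(-8 + 24)*(6 + 20)/2 = -8*26 = -1/2*416 = -208)
w = -5794 (w = -208 - 114*(5 + 2)**2 = -208 - 114*7**2 = -208 - 114*49 = -208 - 5586 = -5794)
1/w = 1/(-5794) = -1/5794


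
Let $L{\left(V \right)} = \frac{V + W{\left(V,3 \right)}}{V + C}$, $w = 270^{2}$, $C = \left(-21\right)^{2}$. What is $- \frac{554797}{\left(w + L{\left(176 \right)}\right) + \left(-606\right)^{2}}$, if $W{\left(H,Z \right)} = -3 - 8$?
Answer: $- \frac{342309749}{271564077} \approx -1.2605$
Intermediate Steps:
$W{\left(H,Z \right)} = -11$ ($W{\left(H,Z \right)} = -3 - 8 = -11$)
$C = 441$
$w = 72900$
$L{\left(V \right)} = \frac{-11 + V}{441 + V}$ ($L{\left(V \right)} = \frac{V - 11}{V + 441} = \frac{-11 + V}{441 + V}$)
$- \frac{554797}{\left(w + L{\left(176 \right)}\right) + \left(-606\right)^{2}} = - \frac{554797}{\left(72900 + \frac{-11 + 176}{441 + 176}\right) + \left(-606\right)^{2}} = - \frac{554797}{\left(72900 + \frac{1}{617} \cdot 165\right) + 367236} = - \frac{554797}{\left(72900 + \frac{165}{617}\right) + 367236} = - \frac{554797}{\frac{44979465}{617} + 367236} = - \frac{554797}{\frac{271564077}{617}} = \left(-554797\right) \frac{617}{271564077} = - \frac{342309749}{271564077}$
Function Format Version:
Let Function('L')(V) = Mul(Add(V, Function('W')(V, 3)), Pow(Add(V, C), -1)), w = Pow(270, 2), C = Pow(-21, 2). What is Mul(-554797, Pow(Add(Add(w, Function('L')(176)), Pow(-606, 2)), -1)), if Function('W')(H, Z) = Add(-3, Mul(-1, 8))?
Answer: Rational(-342309749, 271564077) ≈ -1.2605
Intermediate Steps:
Function('W')(H, Z) = -11 (Function('W')(H, Z) = Add(-3, -8) = -11)
C = 441
w = 72900
Function('L')(V) = Mul(Pow(Add(441, V), -1), Add(-11, V)) (Function('L')(V) = Mul(Add(V, -11), Pow(Add(V, 441), -1)) = Mul(Add(-11, V), Pow(Add(441, V), -1)) = Mul(Pow(Add(441, V), -1), Add(-11, V)))
Mul(-554797, Pow(Add(Add(w, Function('L')(176)), Pow(-606, 2)), -1)) = Mul(-554797, Pow(Add(Add(72900, Mul(Pow(Add(441, 176), -1), Add(-11, 176))), Pow(-606, 2)), -1)) = Mul(-554797, Pow(Add(Add(72900, Mul(Pow(617, -1), 165)), 367236), -1)) = Mul(-554797, Pow(Add(Add(72900, Mul(Rational(1, 617), 165)), 367236), -1)) = Mul(-554797, Pow(Add(Add(72900, Rational(165, 617)), 367236), -1)) = Mul(-554797, Pow(Add(Rational(44979465, 617), 367236), -1)) = Mul(-554797, Pow(Rational(271564077, 617), -1)) = Mul(-554797, Rational(617, 271564077)) = Rational(-342309749, 271564077)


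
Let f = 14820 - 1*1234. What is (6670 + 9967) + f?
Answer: 30223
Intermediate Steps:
f = 13586 (f = 14820 - 1234 = 13586)
(6670 + 9967) + f = (6670 + 9967) + 13586 = 16637 + 13586 = 30223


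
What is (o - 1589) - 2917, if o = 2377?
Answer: -2129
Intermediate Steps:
(o - 1589) - 2917 = (2377 - 1589) - 2917 = 788 - 2917 = -2129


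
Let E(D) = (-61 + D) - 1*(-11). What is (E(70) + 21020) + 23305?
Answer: 44345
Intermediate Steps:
E(D) = -50 + D (E(D) = (-61 + D) + 11 = -50 + D)
(E(70) + 21020) + 23305 = ((-50 + 70) + 21020) + 23305 = (20 + 21020) + 23305 = 21040 + 23305 = 44345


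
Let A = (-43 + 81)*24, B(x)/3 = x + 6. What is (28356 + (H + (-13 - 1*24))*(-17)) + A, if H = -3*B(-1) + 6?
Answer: 30560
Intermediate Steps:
B(x) = 18 + 3*x (B(x) = 3*(x + 6) = 3*(6 + x) = 18 + 3*x)
H = -39 (H = -3*(18 + 3*(-1)) + 6 = -3*(18 - 3) + 6 = -3*15 + 6 = -45 + 6 = -39)
A = 912 (A = 38*24 = 912)
(28356 + (H + (-13 - 1*24))*(-17)) + A = (28356 + (-39 + (-13 - 1*24))*(-17)) + 912 = (28356 + (-39 + (-13 - 24))*(-17)) + 912 = (28356 + (-39 - 37)*(-17)) + 912 = (28356 - 76*(-17)) + 912 = (28356 + 1292) + 912 = 29648 + 912 = 30560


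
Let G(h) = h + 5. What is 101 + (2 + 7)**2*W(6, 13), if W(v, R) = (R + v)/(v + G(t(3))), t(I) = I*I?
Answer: 3559/20 ≈ 177.95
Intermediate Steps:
t(I) = I**2
G(h) = 5 + h
W(v, R) = (R + v)/(14 + v) (W(v, R) = (R + v)/(v + (5 + 3**2)) = (R + v)/(v + (5 + 9)) = (R + v)/(v + 14) = (R + v)/(14 + v))
101 + (2 + 7)**2*W(6, 13) = 101 + (2 + 7)**2*((13 + 6)/(14 + 6)) = 101 + 9**2*(19/20) = 101 + 81*((1/20)*19) = 101 + 81*(19/20) = 101 + 1539/20 = 3559/20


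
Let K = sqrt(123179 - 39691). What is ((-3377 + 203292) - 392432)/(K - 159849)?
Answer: 30773649933/25551619313 + 770068*sqrt(5218)/25551619313 ≈ 1.2065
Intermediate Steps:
K = 4*sqrt(5218) (K = sqrt(83488) = 4*sqrt(5218) ≈ 288.94)
((-3377 + 203292) - 392432)/(K - 159849) = ((-3377 + 203292) - 392432)/(4*sqrt(5218) - 159849) = (199915 - 392432)/(-159849 + 4*sqrt(5218)) = -192517/(-159849 + 4*sqrt(5218))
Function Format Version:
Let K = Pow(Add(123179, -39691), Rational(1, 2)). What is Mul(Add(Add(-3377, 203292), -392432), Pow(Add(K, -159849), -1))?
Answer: Add(Rational(30773649933, 25551619313), Mul(Rational(770068, 25551619313), Pow(5218, Rational(1, 2)))) ≈ 1.2065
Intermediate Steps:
K = Mul(4, Pow(5218, Rational(1, 2))) (K = Pow(83488, Rational(1, 2)) = Mul(4, Pow(5218, Rational(1, 2))) ≈ 288.94)
Mul(Add(Add(-3377, 203292), -392432), Pow(Add(K, -159849), -1)) = Mul(Add(Add(-3377, 203292), -392432), Pow(Add(Mul(4, Pow(5218, Rational(1, 2))), -159849), -1)) = Mul(Add(199915, -392432), Pow(Add(-159849, Mul(4, Pow(5218, Rational(1, 2)))), -1)) = Mul(-192517, Pow(Add(-159849, Mul(4, Pow(5218, Rational(1, 2)))), -1))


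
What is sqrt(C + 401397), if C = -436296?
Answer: I*sqrt(34899) ≈ 186.81*I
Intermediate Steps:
sqrt(C + 401397) = sqrt(-436296 + 401397) = sqrt(-34899) = I*sqrt(34899)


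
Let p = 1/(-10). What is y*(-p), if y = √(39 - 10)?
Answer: √29/10 ≈ 0.53852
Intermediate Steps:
p = -⅒ ≈ -0.10000
y = √29 ≈ 5.3852
y*(-p) = √29*(-1*(-⅒)) = √29*(⅒) = √29/10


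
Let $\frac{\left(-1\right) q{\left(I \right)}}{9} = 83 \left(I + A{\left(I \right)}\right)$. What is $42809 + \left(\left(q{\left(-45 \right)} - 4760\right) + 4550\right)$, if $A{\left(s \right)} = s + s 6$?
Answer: $311519$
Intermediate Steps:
$A{\left(s \right)} = 7 s$ ($A{\left(s \right)} = s + 6 s = 7 s$)
$q{\left(I \right)} = - 5976 I$ ($q{\left(I \right)} = - 9 \cdot 83 \left(I + 7 I\right) = - 9 \cdot 83 \cdot 8 I = - 9 \cdot 664 I = - 5976 I$)
$42809 + \left(\left(q{\left(-45 \right)} - 4760\right) + 4550\right) = 42809 + \left(\left(\left(-5976\right) \left(-45\right) - 4760\right) + 4550\right) = 42809 + \left(\left(268920 - 4760\right) + 4550\right) = 42809 + \left(264160 + 4550\right) = 42809 + 268710 = 311519$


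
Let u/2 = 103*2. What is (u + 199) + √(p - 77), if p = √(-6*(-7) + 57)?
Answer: 611 + √(-77 + 3*√11) ≈ 611.0 + 8.1884*I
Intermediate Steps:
u = 412 (u = 2*(103*2) = 2*206 = 412)
p = 3*√11 (p = √(42 + 57) = √99 = 3*√11 ≈ 9.9499)
(u + 199) + √(p - 77) = (412 + 199) + √(3*√11 - 77) = 611 + √(-77 + 3*√11)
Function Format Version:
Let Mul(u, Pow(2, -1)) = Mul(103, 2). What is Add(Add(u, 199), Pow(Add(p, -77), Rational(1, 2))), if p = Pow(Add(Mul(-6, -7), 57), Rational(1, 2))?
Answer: Add(611, Pow(Add(-77, Mul(3, Pow(11, Rational(1, 2)))), Rational(1, 2))) ≈ Add(611.00, Mul(8.1884, I))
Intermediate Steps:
u = 412 (u = Mul(2, Mul(103, 2)) = Mul(2, 206) = 412)
p = Mul(3, Pow(11, Rational(1, 2))) (p = Pow(Add(42, 57), Rational(1, 2)) = Pow(99, Rational(1, 2)) = Mul(3, Pow(11, Rational(1, 2))) ≈ 9.9499)
Add(Add(u, 199), Pow(Add(p, -77), Rational(1, 2))) = Add(Add(412, 199), Pow(Add(Mul(3, Pow(11, Rational(1, 2))), -77), Rational(1, 2))) = Add(611, Pow(Add(-77, Mul(3, Pow(11, Rational(1, 2)))), Rational(1, 2)))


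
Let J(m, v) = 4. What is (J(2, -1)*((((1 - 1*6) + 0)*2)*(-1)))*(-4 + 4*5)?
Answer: 640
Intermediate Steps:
(J(2, -1)*((((1 - 1*6) + 0)*2)*(-1)))*(-4 + 4*5) = (4*((((1 - 1*6) + 0)*2)*(-1)))*(-4 + 4*5) = (4*((((1 - 6) + 0)*2)*(-1)))*(-4 + 20) = (4*(((-5 + 0)*2)*(-1)))*16 = (4*(-5*2*(-1)))*16 = (4*(-10*(-1)))*16 = (4*10)*16 = 40*16 = 640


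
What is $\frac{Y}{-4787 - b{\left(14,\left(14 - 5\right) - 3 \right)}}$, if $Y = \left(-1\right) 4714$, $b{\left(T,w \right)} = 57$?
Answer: $\frac{2357}{2422} \approx 0.97316$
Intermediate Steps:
$Y = -4714$
$\frac{Y}{-4787 - b{\left(14,\left(14 - 5\right) - 3 \right)}} = - \frac{4714}{-4787 - 57} = - \frac{4714}{-4844} = \left(-4714\right) \left(- \frac{1}{4844}\right) = \frac{2357}{2422}$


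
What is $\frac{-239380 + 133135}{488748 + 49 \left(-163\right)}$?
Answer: $- \frac{106245}{480761} \approx -0.22099$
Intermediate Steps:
$\frac{-239380 + 133135}{488748 + 49 \left(-163\right)} = - \frac{106245}{488748 - 7987} = - \frac{106245}{480761}$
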